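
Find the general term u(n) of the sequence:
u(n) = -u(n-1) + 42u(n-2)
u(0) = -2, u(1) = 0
Characteristic equation: x² + x - 42 = 0, which factors as (x - (6))(x - (-7)) = 0.
Roots r₁ = 6, r₂ = -7 (distinct).
General solution: u(n) = A·(6)^n + B·(-7)^n.
From u(0) = -2: A + B = -2.
From u(1) = 0: 6A - 7B = 0.
Solving: A = - \frac{14}{13}, B = - \frac{12}{13}.
So u(n) = - \frac{12 \left(-7\right)^{n}}{13} - \frac{14 \cdot 6^{n}}{13}.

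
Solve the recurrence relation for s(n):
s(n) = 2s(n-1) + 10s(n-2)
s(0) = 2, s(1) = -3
Characteristic equation: x² - 2x - 10 = 0.
Discriminant Δ = (2)² + 4·(10) = 44.
Roots r₁,₂ = (2 ± √44)/2, so r₁ = 1 + \sqrt{11}, r₂ = 1 - \sqrt{11}.
General solution: s(n) = A·r₁^n + B·r₂^n.
From the initial conditions, A + B = 2 and r₁A + r₂B = -3.
Since r₁ - r₂ = √44: A = (-3 - (2)r₂)/√44 = 1 - \frac{5 \sqrt{11}}{22}, and B = 2 - A = \frac{5 \sqrt{11}}{22} + 1.
So s(n) = \left(1 - \frac{5 \sqrt{11}}{22}\right)\left(1 + \sqrt{11}\right)^n + \left(\frac{5 \sqrt{11}}{22} + 1\right)\left(1 - \sqrt{11}\right)^n.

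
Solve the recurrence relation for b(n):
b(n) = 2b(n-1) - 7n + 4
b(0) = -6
First-order linear with linear forcing.
Homogeneous solution: b_h(n) = A·(2)^n.
Try particular b_p(n) = pn + q. Substituting:
  pn + q = 2(p(n-1) + q) - 7n + 4.
Matching the n-coefficient: p = 2p - 7 ⇒ p = 7.
Matching constants: q = -2p + 2q + 4 ⇒ q = 10.
General: b(n) = A·(2)^n + 7 n + 10.
Apply b(0) = -6: A + 10 = -6 ⇒ A = -16.
So b(n) = - 16 \cdot 2^{n} + 7 n + 10.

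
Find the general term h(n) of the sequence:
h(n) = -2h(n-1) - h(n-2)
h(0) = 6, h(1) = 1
Characteristic equation: x² + 2x + 1 = 0, which is (x - (-1))².
Repeated root r = -1.
General solution: h(n) = (A + Bn)·(-1)^n.
From h(0) = 6: A = 6.
From h(1) = 1: (A + B)·(-1) = 1 ⇒ B = -7.
So h(n) = \left(6 - 7 n\right) \cdot (-1)^n.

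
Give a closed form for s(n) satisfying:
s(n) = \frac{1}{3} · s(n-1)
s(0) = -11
Pure geometric recurrence with ratio \frac{1}{3}.
By induction s(n) = s(0) · (\frac{1}{3})^n = - 11 \cdot 3^{- n}.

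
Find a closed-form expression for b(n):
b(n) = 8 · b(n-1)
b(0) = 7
Pure geometric recurrence with ratio 8.
By induction b(n) = b(0) · (8)^n = 7 \cdot 8^{n}.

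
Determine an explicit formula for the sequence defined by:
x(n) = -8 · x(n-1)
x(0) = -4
Pure geometric recurrence with ratio -8.
By induction x(n) = x(0) · (-8)^n = - 4 \left(-8\right)^{n}.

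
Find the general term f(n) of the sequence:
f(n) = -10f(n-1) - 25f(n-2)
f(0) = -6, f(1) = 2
Characteristic equation: x² + 10x + 25 = 0, which is (x - (-5))².
Repeated root r = -5.
General solution: f(n) = (A + Bn)·(-5)^n.
From f(0) = -6: A = -6.
From f(1) = 2: (A + B)·(-5) = 2 ⇒ B = \frac{28}{5}.
So f(n) = \left(\frac{28 n}{5} - 6\right) \cdot (-5)^n.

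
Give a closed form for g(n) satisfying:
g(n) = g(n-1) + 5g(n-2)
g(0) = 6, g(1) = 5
Characteristic equation: x² - x - 5 = 0.
Discriminant Δ = (1)² + 4·(5) = 21.
Roots r₁,₂ = (1 ± √21)/2, so r₁ = \frac{1}{2} + \frac{\sqrt{21}}{2}, r₂ = \frac{1}{2} - \frac{\sqrt{21}}{2}.
General solution: g(n) = A·r₁^n + B·r₂^n.
From the initial conditions, A + B = 6 and r₁A + r₂B = 5.
Since r₁ - r₂ = √21: A = (5 - (6)r₂)/√21 = \frac{2 \sqrt{21}}{21} + 3, and B = 6 - A = 3 - \frac{2 \sqrt{21}}{21}.
So g(n) = \left(\frac{2 \sqrt{21}}{21} + 3\right)\left(\frac{1}{2} + \frac{\sqrt{21}}{2}\right)^n + \left(3 - \frac{2 \sqrt{21}}{21}\right)\left(\frac{1}{2} - \frac{\sqrt{21}}{2}\right)^n.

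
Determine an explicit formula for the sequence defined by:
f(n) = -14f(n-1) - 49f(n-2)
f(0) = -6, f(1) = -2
Characteristic equation: x² + 14x + 49 = 0, which is (x - (-7))².
Repeated root r = -7.
General solution: f(n) = (A + Bn)·(-7)^n.
From f(0) = -6: A = -6.
From f(1) = -2: (A + B)·(-7) = -2 ⇒ B = \frac{44}{7}.
So f(n) = \left(\frac{44 n}{7} - 6\right) \cdot (-7)^n.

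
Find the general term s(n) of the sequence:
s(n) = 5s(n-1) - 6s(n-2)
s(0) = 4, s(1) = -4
Characteristic equation: x² - 5x + 6 = 0, which factors as (x - (2))(x - (3)) = 0.
Roots r₁ = 2, r₂ = 3 (distinct).
General solution: s(n) = A·(2)^n + B·(3)^n.
From s(0) = 4: A + B = 4.
From s(1) = -4: 2A + 3B = -4.
Solving: A = 16, B = -12.
So s(n) = 16 \cdot 2^{n} - 12 \cdot 3^{n}.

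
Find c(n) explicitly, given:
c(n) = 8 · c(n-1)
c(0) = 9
Pure geometric recurrence with ratio 8.
By induction c(n) = c(0) · (8)^n = 9 \cdot 8^{n}.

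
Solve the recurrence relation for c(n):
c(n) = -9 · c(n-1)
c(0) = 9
Pure geometric recurrence with ratio -9.
By induction c(n) = c(0) · (-9)^n = 9 \left(-9\right)^{n}.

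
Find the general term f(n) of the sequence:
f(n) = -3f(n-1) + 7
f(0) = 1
First-order linear non-homogeneous.
Homogeneous solution: f_h(n) = A·(-3)^n.
Try constant particular solution f_p = K: K = -3K + 7 ⇒ K = \frac{7}{4}.
General: f(n) = A·(-3)^n + \frac{7}{4}.
Apply f(0) = 1: A + \frac{7}{4} = 1 ⇒ A = - \frac{3}{4}.
So f(n) = \frac{7}{4} - \frac{3 \left(-3\right)^{n}}{4}.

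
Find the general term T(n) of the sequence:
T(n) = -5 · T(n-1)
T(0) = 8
Pure geometric recurrence with ratio -5.
By induction T(n) = T(0) · (-5)^n = 8 \left(-5\right)^{n}.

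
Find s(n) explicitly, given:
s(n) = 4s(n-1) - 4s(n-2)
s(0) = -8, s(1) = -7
Characteristic equation: x² - 4x + 4 = 0, which is (x - (2))².
Repeated root r = 2.
General solution: s(n) = (A + Bn)·(2)^n.
From s(0) = -8: A = -8.
From s(1) = -7: (A + B)·(2) = -7 ⇒ B = \frac{9}{2}.
So s(n) = \left(\frac{9 n}{2} - 8\right) \cdot (2)^n.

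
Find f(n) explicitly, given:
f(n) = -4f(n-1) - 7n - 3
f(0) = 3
First-order linear with linear forcing.
Homogeneous solution: f_h(n) = A·(-4)^n.
Try particular f_p(n) = pn + q. Substituting:
  pn + q = -4(p(n-1) + q) - 7n - 3.
Matching the n-coefficient: p = -4p - 7 ⇒ p = - \frac{7}{5}.
Matching constants: q = 4p - 4q - 3 ⇒ q = - \frac{43}{25}.
General: f(n) = A·(-4)^n - \frac{7 n}{5} - \frac{43}{25}.
Apply f(0) = 3: A - \frac{43}{25} = 3 ⇒ A = \frac{118}{25}.
So f(n) = \frac{118 \left(-4\right)^{n}}{25} - \frac{7 n}{5} - \frac{43}{25}.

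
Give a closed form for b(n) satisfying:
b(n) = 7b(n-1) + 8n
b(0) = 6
First-order linear with linear forcing.
Homogeneous solution: b_h(n) = A·(7)^n.
Try particular b_p(n) = pn + q. Substituting:
  pn + q = 7(p(n-1) + q) + 8n.
Matching the n-coefficient: p = 7p + 8 ⇒ p = - \frac{4}{3}.
Matching constants: q = -7p + 7q ⇒ q = - \frac{14}{9}.
General: b(n) = A·(7)^n - \frac{4 n}{3} - \frac{14}{9}.
Apply b(0) = 6: A - \frac{14}{9} = 6 ⇒ A = \frac{68}{9}.
So b(n) = \frac{68 \cdot 7^{n}}{9} - \frac{4 n}{3} - \frac{14}{9}.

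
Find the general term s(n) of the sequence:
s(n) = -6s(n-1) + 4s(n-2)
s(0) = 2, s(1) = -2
Characteristic equation: x² + 6x - 4 = 0.
Discriminant Δ = (-6)² + 4·(4) = 52.
Roots r₁,₂ = (-6 ± √52)/2, so r₁ = -3 + \sqrt{13}, r₂ = - \sqrt{13} - 3.
General solution: s(n) = A·r₁^n + B·r₂^n.
From the initial conditions, A + B = 2 and r₁A + r₂B = -2.
Since r₁ - r₂ = √52: A = (-2 - (2)r₂)/√52 = \frac{2 \sqrt{13}}{13} + 1, and B = 2 - A = 1 - \frac{2 \sqrt{13}}{13}.
So s(n) = \left(\frac{2 \sqrt{13}}{13} + 1\right)\left(-3 + \sqrt{13}\right)^n + \left(1 - \frac{2 \sqrt{13}}{13}\right)\left(- \sqrt{13} - 3\right)^n.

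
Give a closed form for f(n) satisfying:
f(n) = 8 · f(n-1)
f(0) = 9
Pure geometric recurrence with ratio 8.
By induction f(n) = f(0) · (8)^n = 9 \cdot 8^{n}.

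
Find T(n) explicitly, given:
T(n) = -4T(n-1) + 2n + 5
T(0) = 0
First-order linear with linear forcing.
Homogeneous solution: T_h(n) = A·(-4)^n.
Try particular T_p(n) = pn + q. Substituting:
  pn + q = -4(p(n-1) + q) + 2n + 5.
Matching the n-coefficient: p = -4p + 2 ⇒ p = \frac{2}{5}.
Matching constants: q = 4p - 4q + 5 ⇒ q = \frac{33}{25}.
General: T(n) = A·(-4)^n + \frac{2 n}{5} + \frac{33}{25}.
Apply T(0) = 0: A + \frac{33}{25} = 0 ⇒ A = - \frac{33}{25}.
So T(n) = - \frac{33 \left(-4\right)^{n}}{25} + \frac{2 n}{5} + \frac{33}{25}.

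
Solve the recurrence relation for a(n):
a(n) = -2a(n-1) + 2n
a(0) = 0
First-order linear with linear forcing.
Homogeneous solution: a_h(n) = A·(-2)^n.
Try particular a_p(n) = pn + q. Substituting:
  pn + q = -2(p(n-1) + q) + 2n.
Matching the n-coefficient: p = -2p + 2 ⇒ p = \frac{2}{3}.
Matching constants: q = 2p - 2q ⇒ q = \frac{4}{9}.
General: a(n) = A·(-2)^n + \frac{2 n}{3} + \frac{4}{9}.
Apply a(0) = 0: A + \frac{4}{9} = 0 ⇒ A = - \frac{4}{9}.
So a(n) = - \frac{4 \left(-2\right)^{n}}{9} + \frac{2 n}{3} + \frac{4}{9}.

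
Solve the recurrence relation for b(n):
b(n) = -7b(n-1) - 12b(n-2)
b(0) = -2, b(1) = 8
Characteristic equation: x² + 7x + 12 = 0, which factors as (x - (-4))(x - (-3)) = 0.
Roots r₁ = -4, r₂ = -3 (distinct).
General solution: b(n) = A·(-4)^n + B·(-3)^n.
From b(0) = -2: A + B = -2.
From b(1) = 8: -4A - 3B = 8.
Solving: A = -2, B = 0.
So b(n) = - 2 \left(-4\right)^{n}.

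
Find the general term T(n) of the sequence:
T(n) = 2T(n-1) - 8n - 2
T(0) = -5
First-order linear with linear forcing.
Homogeneous solution: T_h(n) = A·(2)^n.
Try particular T_p(n) = pn + q. Substituting:
  pn + q = 2(p(n-1) + q) - 8n - 2.
Matching the n-coefficient: p = 2p - 8 ⇒ p = 8.
Matching constants: q = -2p + 2q - 2 ⇒ q = 18.
General: T(n) = A·(2)^n + 8 n + 18.
Apply T(0) = -5: A + 18 = -5 ⇒ A = -23.
So T(n) = - 23 \cdot 2^{n} + 8 n + 18.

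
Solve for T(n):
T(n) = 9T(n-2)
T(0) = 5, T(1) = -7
Characteristic equation: x² - 9 = 0, which factors as (x - (3))(x - (-3)) = 0.
Roots r₁ = 3, r₂ = -3 (distinct).
General solution: T(n) = A·(3)^n + B·(-3)^n.
From T(0) = 5: A + B = 5.
From T(1) = -7: 3A - 3B = -7.
Solving: A = \frac{4}{3}, B = \frac{11}{3}.
So T(n) = \frac{11 \left(-3\right)^{n}}{3} + \frac{4 \cdot 3^{n}}{3}.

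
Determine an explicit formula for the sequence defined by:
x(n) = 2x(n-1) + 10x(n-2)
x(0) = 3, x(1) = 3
Characteristic equation: x² - 2x - 10 = 0.
Discriminant Δ = (2)² + 4·(10) = 44.
Roots r₁,₂ = (2 ± √44)/2, so r₁ = 1 + \sqrt{11}, r₂ = 1 - \sqrt{11}.
General solution: x(n) = A·r₁^n + B·r₂^n.
From the initial conditions, A + B = 3 and r₁A + r₂B = 3.
Since r₁ - r₂ = √44: A = (3 - (3)r₂)/√44 = \frac{3}{2}, and B = 3 - A = \frac{3}{2}.
So x(n) = \left(\frac{3}{2}\right)\left(1 + \sqrt{11}\right)^n + \left(\frac{3}{2}\right)\left(1 - \sqrt{11}\right)^n.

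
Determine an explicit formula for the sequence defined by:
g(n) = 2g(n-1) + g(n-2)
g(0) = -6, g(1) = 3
Characteristic equation: x² - 2x - 1 = 0.
Discriminant Δ = (2)² + 4·(1) = 8.
Roots r₁,₂ = (2 ± √8)/2, so r₁ = 1 + \sqrt{2}, r₂ = 1 - \sqrt{2}.
General solution: g(n) = A·r₁^n + B·r₂^n.
From the initial conditions, A + B = -6 and r₁A + r₂B = 3.
Since r₁ - r₂ = √8: A = (3 - (-6)r₂)/√8 = -3 + \frac{9 \sqrt{2}}{4}, and B = -6 - A = - \frac{9 \sqrt{2}}{4} - 3.
So g(n) = \left(-3 + \frac{9 \sqrt{2}}{4}\right)\left(1 + \sqrt{2}\right)^n + \left(- \frac{9 \sqrt{2}}{4} - 3\right)\left(1 - \sqrt{2}\right)^n.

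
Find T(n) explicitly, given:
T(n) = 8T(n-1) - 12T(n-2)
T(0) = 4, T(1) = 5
Characteristic equation: x² - 8x + 12 = 0, which factors as (x - (6))(x - (2)) = 0.
Roots r₁ = 6, r₂ = 2 (distinct).
General solution: T(n) = A·(6)^n + B·(2)^n.
From T(0) = 4: A + B = 4.
From T(1) = 5: 6A + 2B = 5.
Solving: A = - \frac{3}{4}, B = \frac{19}{4}.
So T(n) = \frac{19 \cdot 2^{n}}{4} - \frac{3 \cdot 6^{n}}{4}.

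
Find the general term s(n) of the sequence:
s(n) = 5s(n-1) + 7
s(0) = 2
First-order linear non-homogeneous.
Homogeneous solution: s_h(n) = A·(5)^n.
Try constant particular solution s_p = K: K = 5K + 7 ⇒ K = - \frac{7}{4}.
General: s(n) = A·(5)^n - \frac{7}{4}.
Apply s(0) = 2: A - \frac{7}{4} = 2 ⇒ A = \frac{15}{4}.
So s(n) = \frac{15 \cdot 5^{n}}{4} - \frac{7}{4}.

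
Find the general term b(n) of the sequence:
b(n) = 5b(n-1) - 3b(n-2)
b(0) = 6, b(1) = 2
Characteristic equation: x² - 5x + 3 = 0.
Discriminant Δ = (5)² + 4·(-3) = 13.
Roots r₁,₂ = (5 ± √13)/2, so r₁ = \frac{\sqrt{13}}{2} + \frac{5}{2}, r₂ = \frac{5}{2} - \frac{\sqrt{13}}{2}.
General solution: b(n) = A·r₁^n + B·r₂^n.
From the initial conditions, A + B = 6 and r₁A + r₂B = 2.
Since r₁ - r₂ = √13: A = (2 - (6)r₂)/√13 = 3 - \sqrt{13}, and B = 6 - A = 3 + \sqrt{13}.
So b(n) = \left(3 - \sqrt{13}\right)\left(\frac{\sqrt{13}}{2} + \frac{5}{2}\right)^n + \left(3 + \sqrt{13}\right)\left(\frac{5}{2} - \frac{\sqrt{13}}{2}\right)^n.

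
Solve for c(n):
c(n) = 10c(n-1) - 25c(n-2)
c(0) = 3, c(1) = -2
Characteristic equation: x² - 10x + 25 = 0, which is (x - (5))².
Repeated root r = 5.
General solution: c(n) = (A + Bn)·(5)^n.
From c(0) = 3: A = 3.
From c(1) = -2: (A + B)·(5) = -2 ⇒ B = - \frac{17}{5}.
So c(n) = \left(3 - \frac{17 n}{5}\right) \cdot (5)^n.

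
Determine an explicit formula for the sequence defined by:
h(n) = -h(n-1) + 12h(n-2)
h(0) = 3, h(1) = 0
Characteristic equation: x² + x - 12 = 0, which factors as (x - (-4))(x - (3)) = 0.
Roots r₁ = -4, r₂ = 3 (distinct).
General solution: h(n) = A·(-4)^n + B·(3)^n.
From h(0) = 3: A + B = 3.
From h(1) = 0: -4A + 3B = 0.
Solving: A = \frac{9}{7}, B = \frac{12}{7}.
So h(n) = \frac{9 \left(-4\right)^{n}}{7} + \frac{12 \cdot 3^{n}}{7}.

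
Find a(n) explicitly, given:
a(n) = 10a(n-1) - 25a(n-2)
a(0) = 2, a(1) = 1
Characteristic equation: x² - 10x + 25 = 0, which is (x - (5))².
Repeated root r = 5.
General solution: a(n) = (A + Bn)·(5)^n.
From a(0) = 2: A = 2.
From a(1) = 1: (A + B)·(5) = 1 ⇒ B = - \frac{9}{5}.
So a(n) = \left(2 - \frac{9 n}{5}\right) \cdot (5)^n.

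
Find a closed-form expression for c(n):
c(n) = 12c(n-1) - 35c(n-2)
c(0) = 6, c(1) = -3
Characteristic equation: x² - 12x + 35 = 0, which factors as (x - (5))(x - (7)) = 0.
Roots r₁ = 5, r₂ = 7 (distinct).
General solution: c(n) = A·(5)^n + B·(7)^n.
From c(0) = 6: A + B = 6.
From c(1) = -3: 5A + 7B = -3.
Solving: A = \frac{45}{2}, B = - \frac{33}{2}.
So c(n) = \frac{45 \cdot 5^{n}}{2} - \frac{33 \cdot 7^{n}}{2}.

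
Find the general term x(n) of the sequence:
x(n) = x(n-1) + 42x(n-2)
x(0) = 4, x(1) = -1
Characteristic equation: x² - x - 42 = 0, which factors as (x - (7))(x - (-6)) = 0.
Roots r₁ = 7, r₂ = -6 (distinct).
General solution: x(n) = A·(7)^n + B·(-6)^n.
From x(0) = 4: A + B = 4.
From x(1) = -1: 7A - 6B = -1.
Solving: A = \frac{23}{13}, B = \frac{29}{13}.
So x(n) = \frac{29 \left(-6\right)^{n}}{13} + \frac{23 \cdot 7^{n}}{13}.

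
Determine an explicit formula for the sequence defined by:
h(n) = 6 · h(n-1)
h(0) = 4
Pure geometric recurrence with ratio 6.
By induction h(n) = h(0) · (6)^n = 4 \cdot 6^{n}.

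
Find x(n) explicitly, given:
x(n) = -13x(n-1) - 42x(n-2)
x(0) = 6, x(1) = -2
Characteristic equation: x² + 13x + 42 = 0, which factors as (x - (-7))(x - (-6)) = 0.
Roots r₁ = -7, r₂ = -6 (distinct).
General solution: x(n) = A·(-7)^n + B·(-6)^n.
From x(0) = 6: A + B = 6.
From x(1) = -2: -7A - 6B = -2.
Solving: A = -34, B = 40.
So x(n) = 40 \left(-6\right)^{n} - 34 \left(-7\right)^{n}.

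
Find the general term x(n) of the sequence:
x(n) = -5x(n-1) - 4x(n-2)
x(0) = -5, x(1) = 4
Characteristic equation: x² + 5x + 4 = 0, which factors as (x - (-4))(x - (-1)) = 0.
Roots r₁ = -4, r₂ = -1 (distinct).
General solution: x(n) = A·(-4)^n + B·(-1)^n.
From x(0) = -5: A + B = -5.
From x(1) = 4: -4A - B = 4.
Solving: A = \frac{1}{3}, B = - \frac{16}{3}.
So x(n) = - \frac{16 \left(-1\right)^{n}}{3} + \frac{\left(-4\right)^{n}}{3}.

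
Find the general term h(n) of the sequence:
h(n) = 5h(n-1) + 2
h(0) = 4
First-order linear non-homogeneous.
Homogeneous solution: h_h(n) = A·(5)^n.
Try constant particular solution h_p = K: K = 5K + 2 ⇒ K = - \frac{1}{2}.
General: h(n) = A·(5)^n - \frac{1}{2}.
Apply h(0) = 4: A - \frac{1}{2} = 4 ⇒ A = \frac{9}{2}.
So h(n) = \frac{9 \cdot 5^{n}}{2} - \frac{1}{2}.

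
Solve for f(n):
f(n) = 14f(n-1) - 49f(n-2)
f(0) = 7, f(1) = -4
Characteristic equation: x² - 14x + 49 = 0, which is (x - (7))².
Repeated root r = 7.
General solution: f(n) = (A + Bn)·(7)^n.
From f(0) = 7: A = 7.
From f(1) = -4: (A + B)·(7) = -4 ⇒ B = - \frac{53}{7}.
So f(n) = \left(7 - \frac{53 n}{7}\right) \cdot (7)^n.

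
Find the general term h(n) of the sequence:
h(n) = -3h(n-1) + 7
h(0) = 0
First-order linear non-homogeneous.
Homogeneous solution: h_h(n) = A·(-3)^n.
Try constant particular solution h_p = K: K = -3K + 7 ⇒ K = \frac{7}{4}.
General: h(n) = A·(-3)^n + \frac{7}{4}.
Apply h(0) = 0: A + \frac{7}{4} = 0 ⇒ A = - \frac{7}{4}.
So h(n) = \frac{7}{4} - \frac{7 \left(-3\right)^{n}}{4}.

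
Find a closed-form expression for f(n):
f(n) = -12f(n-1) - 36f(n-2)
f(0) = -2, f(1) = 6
Characteristic equation: x² + 12x + 36 = 0, which is (x - (-6))².
Repeated root r = -6.
General solution: f(n) = (A + Bn)·(-6)^n.
From f(0) = -2: A = -2.
From f(1) = 6: (A + B)·(-6) = 6 ⇒ B = 1.
So f(n) = \left(n - 2\right) \cdot (-6)^n.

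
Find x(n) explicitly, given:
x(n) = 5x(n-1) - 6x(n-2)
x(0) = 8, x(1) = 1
Characteristic equation: x² - 5x + 6 = 0, which factors as (x - (3))(x - (2)) = 0.
Roots r₁ = 3, r₂ = 2 (distinct).
General solution: x(n) = A·(3)^n + B·(2)^n.
From x(0) = 8: A + B = 8.
From x(1) = 1: 3A + 2B = 1.
Solving: A = -15, B = 23.
So x(n) = 23 \cdot 2^{n} - 15 \cdot 3^{n}.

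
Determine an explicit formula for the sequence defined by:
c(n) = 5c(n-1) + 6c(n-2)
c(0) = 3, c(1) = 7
Characteristic equation: x² - 5x - 6 = 0, which factors as (x - (-1))(x - (6)) = 0.
Roots r₁ = -1, r₂ = 6 (distinct).
General solution: c(n) = A·(-1)^n + B·(6)^n.
From c(0) = 3: A + B = 3.
From c(1) = 7: -A + 6B = 7.
Solving: A = \frac{11}{7}, B = \frac{10}{7}.
So c(n) = \frac{11 \left(-1\right)^{n}}{7} + \frac{10 \cdot 6^{n}}{7}.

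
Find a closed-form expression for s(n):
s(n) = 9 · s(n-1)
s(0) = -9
Pure geometric recurrence with ratio 9.
By induction s(n) = s(0) · (9)^n = - 9 \cdot 9^{n}.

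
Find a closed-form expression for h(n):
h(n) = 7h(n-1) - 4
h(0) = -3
First-order linear non-homogeneous.
Homogeneous solution: h_h(n) = A·(7)^n.
Try constant particular solution h_p = K: K = 7K - 4 ⇒ K = \frac{2}{3}.
General: h(n) = A·(7)^n + \frac{2}{3}.
Apply h(0) = -3: A + \frac{2}{3} = -3 ⇒ A = - \frac{11}{3}.
So h(n) = \frac{2}{3} - \frac{11 \cdot 7^{n}}{3}.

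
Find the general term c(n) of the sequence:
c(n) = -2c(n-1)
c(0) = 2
This is a homogeneous first-order recurrence with ratio -2.
By induction c(n) = c(0) · (-2)^n = 2 \left(-2\right)^{n}.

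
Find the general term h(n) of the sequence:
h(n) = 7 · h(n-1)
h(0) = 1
Pure geometric recurrence with ratio 7.
By induction h(n) = h(0) · (7)^n = 7^{n}.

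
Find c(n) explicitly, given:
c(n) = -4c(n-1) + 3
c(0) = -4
First-order linear non-homogeneous.
Homogeneous solution: c_h(n) = A·(-4)^n.
Try constant particular solution c_p = K: K = -4K + 3 ⇒ K = \frac{3}{5}.
General: c(n) = A·(-4)^n + \frac{3}{5}.
Apply c(0) = -4: A + \frac{3}{5} = -4 ⇒ A = - \frac{23}{5}.
So c(n) = \frac{3}{5} - \frac{23 \left(-4\right)^{n}}{5}.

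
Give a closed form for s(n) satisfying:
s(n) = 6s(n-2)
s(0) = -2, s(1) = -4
Characteristic equation: x² - 6 = 0.
Discriminant Δ = (0)² + 4·(6) = 24.
Roots r₁,₂ = (0 ± √24)/2, so r₁ = \sqrt{6}, r₂ = - \sqrt{6}.
General solution: s(n) = A·r₁^n + B·r₂^n.
From the initial conditions, A + B = -2 and r₁A + r₂B = -4.
Since r₁ - r₂ = √24: A = (-4 - (-2)r₂)/√24 = -1 - \frac{\sqrt{6}}{3}, and B = -2 - A = -1 + \frac{\sqrt{6}}{3}.
So s(n) = \left(-1 - \frac{\sqrt{6}}{3}\right)\left(\sqrt{6}\right)^n + \left(-1 + \frac{\sqrt{6}}{3}\right)\left(- \sqrt{6}\right)^n.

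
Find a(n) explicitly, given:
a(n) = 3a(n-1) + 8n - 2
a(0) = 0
First-order linear with linear forcing.
Homogeneous solution: a_h(n) = A·(3)^n.
Try particular a_p(n) = pn + q. Substituting:
  pn + q = 3(p(n-1) + q) + 8n - 2.
Matching the n-coefficient: p = 3p + 8 ⇒ p = -4.
Matching constants: q = -3p + 3q - 2 ⇒ q = -5.
General: a(n) = A·(3)^n - 4 n - 5.
Apply a(0) = 0: A - 5 = 0 ⇒ A = 5.
So a(n) = 5 \cdot 3^{n} - 4 n - 5.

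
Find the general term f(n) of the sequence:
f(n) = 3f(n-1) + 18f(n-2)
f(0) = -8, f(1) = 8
Characteristic equation: x² - 3x - 18 = 0, which factors as (x - (-3))(x - (6)) = 0.
Roots r₁ = -3, r₂ = 6 (distinct).
General solution: f(n) = A·(-3)^n + B·(6)^n.
From f(0) = -8: A + B = -8.
From f(1) = 8: -3A + 6B = 8.
Solving: A = - \frac{56}{9}, B = - \frac{16}{9}.
So f(n) = - \frac{56 \left(-3\right)^{n}}{9} - \frac{16 \cdot 6^{n}}{9}.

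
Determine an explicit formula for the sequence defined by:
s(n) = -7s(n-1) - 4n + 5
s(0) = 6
First-order linear with linear forcing.
Homogeneous solution: s_h(n) = A·(-7)^n.
Try particular s_p(n) = pn + q. Substituting:
  pn + q = -7(p(n-1) + q) - 4n + 5.
Matching the n-coefficient: p = -7p - 4 ⇒ p = - \frac{1}{2}.
Matching constants: q = 7p - 7q + 5 ⇒ q = \frac{3}{16}.
General: s(n) = A·(-7)^n - \frac{n}{2} + \frac{3}{16}.
Apply s(0) = 6: A + \frac{3}{16} = 6 ⇒ A = \frac{93}{16}.
So s(n) = \frac{93 \left(-7\right)^{n}}{16} - \frac{n}{2} + \frac{3}{16}.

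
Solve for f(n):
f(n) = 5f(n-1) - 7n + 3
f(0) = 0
First-order linear with linear forcing.
Homogeneous solution: f_h(n) = A·(5)^n.
Try particular f_p(n) = pn + q. Substituting:
  pn + q = 5(p(n-1) + q) - 7n + 3.
Matching the n-coefficient: p = 5p - 7 ⇒ p = \frac{7}{4}.
Matching constants: q = -5p + 5q + 3 ⇒ q = \frac{23}{16}.
General: f(n) = A·(5)^n + \frac{7 n}{4} + \frac{23}{16}.
Apply f(0) = 0: A + \frac{23}{16} = 0 ⇒ A = - \frac{23}{16}.
So f(n) = - \frac{23 \cdot 5^{n}}{16} + \frac{7 n}{4} + \frac{23}{16}.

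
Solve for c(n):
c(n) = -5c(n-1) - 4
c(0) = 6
First-order linear non-homogeneous.
Homogeneous solution: c_h(n) = A·(-5)^n.
Try constant particular solution c_p = K: K = -5K - 4 ⇒ K = - \frac{2}{3}.
General: c(n) = A·(-5)^n - \frac{2}{3}.
Apply c(0) = 6: A - \frac{2}{3} = 6 ⇒ A = \frac{20}{3}.
So c(n) = \frac{20 \left(-5\right)^{n}}{3} - \frac{2}{3}.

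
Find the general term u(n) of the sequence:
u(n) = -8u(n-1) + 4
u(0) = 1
First-order linear non-homogeneous.
Homogeneous solution: u_h(n) = A·(-8)^n.
Try constant particular solution u_p = K: K = -8K + 4 ⇒ K = \frac{4}{9}.
General: u(n) = A·(-8)^n + \frac{4}{9}.
Apply u(0) = 1: A + \frac{4}{9} = 1 ⇒ A = \frac{5}{9}.
So u(n) = \frac{5 \left(-8\right)^{n}}{9} + \frac{4}{9}.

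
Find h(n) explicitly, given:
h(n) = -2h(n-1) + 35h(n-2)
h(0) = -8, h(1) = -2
Characteristic equation: x² + 2x - 35 = 0, which factors as (x - (5))(x - (-7)) = 0.
Roots r₁ = 5, r₂ = -7 (distinct).
General solution: h(n) = A·(5)^n + B·(-7)^n.
From h(0) = -8: A + B = -8.
From h(1) = -2: 5A - 7B = -2.
Solving: A = - \frac{29}{6}, B = - \frac{19}{6}.
So h(n) = - \frac{19 \left(-7\right)^{n}}{6} - \frac{29 \cdot 5^{n}}{6}.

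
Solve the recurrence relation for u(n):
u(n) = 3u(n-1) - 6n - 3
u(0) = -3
First-order linear with linear forcing.
Homogeneous solution: u_h(n) = A·(3)^n.
Try particular u_p(n) = pn + q. Substituting:
  pn + q = 3(p(n-1) + q) - 6n - 3.
Matching the n-coefficient: p = 3p - 6 ⇒ p = 3.
Matching constants: q = -3p + 3q - 3 ⇒ q = 6.
General: u(n) = A·(3)^n + 3 n + 6.
Apply u(0) = -3: A + 6 = -3 ⇒ A = -9.
So u(n) = - 9 \cdot 3^{n} + 3 n + 6.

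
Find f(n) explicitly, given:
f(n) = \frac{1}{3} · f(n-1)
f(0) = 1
Pure geometric recurrence with ratio \frac{1}{3}.
By induction f(n) = f(0) · (\frac{1}{3})^n = \left(\frac{1}{3}\right)^{n}.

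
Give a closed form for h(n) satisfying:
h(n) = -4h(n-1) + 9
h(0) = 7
First-order linear non-homogeneous.
Homogeneous solution: h_h(n) = A·(-4)^n.
Try constant particular solution h_p = K: K = -4K + 9 ⇒ K = \frac{9}{5}.
General: h(n) = A·(-4)^n + \frac{9}{5}.
Apply h(0) = 7: A + \frac{9}{5} = 7 ⇒ A = \frac{26}{5}.
So h(n) = \frac{26 \left(-4\right)^{n}}{5} + \frac{9}{5}.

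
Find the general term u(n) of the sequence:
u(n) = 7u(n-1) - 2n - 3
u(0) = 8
First-order linear with linear forcing.
Homogeneous solution: u_h(n) = A·(7)^n.
Try particular u_p(n) = pn + q. Substituting:
  pn + q = 7(p(n-1) + q) - 2n - 3.
Matching the n-coefficient: p = 7p - 2 ⇒ p = \frac{1}{3}.
Matching constants: q = -7p + 7q - 3 ⇒ q = \frac{8}{9}.
General: u(n) = A·(7)^n + \frac{n}{3} + \frac{8}{9}.
Apply u(0) = 8: A + \frac{8}{9} = 8 ⇒ A = \frac{64}{9}.
So u(n) = \frac{64 \cdot 7^{n}}{9} + \frac{n}{3} + \frac{8}{9}.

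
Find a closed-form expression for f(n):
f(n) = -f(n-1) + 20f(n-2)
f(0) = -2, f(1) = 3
Characteristic equation: x² + x - 20 = 0, which factors as (x - (4))(x - (-5)) = 0.
Roots r₁ = 4, r₂ = -5 (distinct).
General solution: f(n) = A·(4)^n + B·(-5)^n.
From f(0) = -2: A + B = -2.
From f(1) = 3: 4A - 5B = 3.
Solving: A = - \frac{7}{9}, B = - \frac{11}{9}.
So f(n) = - \frac{11 \left(-5\right)^{n}}{9} - \frac{7 \cdot 4^{n}}{9}.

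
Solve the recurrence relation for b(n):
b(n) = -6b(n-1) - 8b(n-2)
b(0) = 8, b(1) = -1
Characteristic equation: x² + 6x + 8 = 0, which factors as (x - (-4))(x - (-2)) = 0.
Roots r₁ = -4, r₂ = -2 (distinct).
General solution: b(n) = A·(-4)^n + B·(-2)^n.
From b(0) = 8: A + B = 8.
From b(1) = -1: -4A - 2B = -1.
Solving: A = - \frac{15}{2}, B = \frac{31}{2}.
So b(n) = \frac{31 \left(-2\right)^{n}}{2} - \frac{15 \left(-4\right)^{n}}{2}.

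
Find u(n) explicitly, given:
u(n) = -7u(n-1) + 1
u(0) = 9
First-order linear non-homogeneous.
Homogeneous solution: u_h(n) = A·(-7)^n.
Try constant particular solution u_p = K: K = -7K + 1 ⇒ K = \frac{1}{8}.
General: u(n) = A·(-7)^n + \frac{1}{8}.
Apply u(0) = 9: A + \frac{1}{8} = 9 ⇒ A = \frac{71}{8}.
So u(n) = \frac{71 \left(-7\right)^{n}}{8} + \frac{1}{8}.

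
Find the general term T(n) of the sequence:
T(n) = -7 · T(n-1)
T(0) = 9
Pure geometric recurrence with ratio -7.
By induction T(n) = T(0) · (-7)^n = 9 \left(-7\right)^{n}.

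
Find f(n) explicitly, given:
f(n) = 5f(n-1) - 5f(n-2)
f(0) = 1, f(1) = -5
Characteristic equation: x² - 5x + 5 = 0.
Discriminant Δ = (5)² + 4·(-5) = 5.
Roots r₁,₂ = (5 ± √5)/2, so r₁ = \frac{\sqrt{5}}{2} + \frac{5}{2}, r₂ = \frac{5}{2} - \frac{\sqrt{5}}{2}.
General solution: f(n) = A·r₁^n + B·r₂^n.
From the initial conditions, A + B = 1 and r₁A + r₂B = -5.
Since r₁ - r₂ = √5: A = (-5 - (1)r₂)/√5 = \frac{1}{2} - \frac{3 \sqrt{5}}{2}, and B = 1 - A = \frac{1}{2} + \frac{3 \sqrt{5}}{2}.
So f(n) = \left(\frac{1}{2} - \frac{3 \sqrt{5}}{2}\right)\left(\frac{\sqrt{5}}{2} + \frac{5}{2}\right)^n + \left(\frac{1}{2} + \frac{3 \sqrt{5}}{2}\right)\left(\frac{5}{2} - \frac{\sqrt{5}}{2}\right)^n.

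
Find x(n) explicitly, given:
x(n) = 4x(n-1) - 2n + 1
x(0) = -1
First-order linear with linear forcing.
Homogeneous solution: x_h(n) = A·(4)^n.
Try particular x_p(n) = pn + q. Substituting:
  pn + q = 4(p(n-1) + q) - 2n + 1.
Matching the n-coefficient: p = 4p - 2 ⇒ p = \frac{2}{3}.
Matching constants: q = -4p + 4q + 1 ⇒ q = \frac{5}{9}.
General: x(n) = A·(4)^n + \frac{2 n}{3} + \frac{5}{9}.
Apply x(0) = -1: A + \frac{5}{9} = -1 ⇒ A = - \frac{14}{9}.
So x(n) = - \frac{14 \cdot 4^{n}}{9} + \frac{2 n}{3} + \frac{5}{9}.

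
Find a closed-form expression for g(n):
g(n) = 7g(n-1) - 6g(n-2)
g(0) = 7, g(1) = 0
Characteristic equation: x² - 7x + 6 = 0, which factors as (x - (1))(x - (6)) = 0.
Roots r₁ = 1, r₂ = 6 (distinct).
General solution: g(n) = A·(1)^n + B·(6)^n.
From g(0) = 7: A + B = 7.
From g(1) = 0: A + 6B = 0.
Solving: A = \frac{42}{5}, B = - \frac{7}{5}.
So g(n) = \frac{42}{5} - \frac{7 \cdot 6^{n}}{5}.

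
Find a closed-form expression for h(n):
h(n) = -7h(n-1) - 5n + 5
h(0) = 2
First-order linear with linear forcing.
Homogeneous solution: h_h(n) = A·(-7)^n.
Try particular h_p(n) = pn + q. Substituting:
  pn + q = -7(p(n-1) + q) - 5n + 5.
Matching the n-coefficient: p = -7p - 5 ⇒ p = - \frac{5}{8}.
Matching constants: q = 7p - 7q + 5 ⇒ q = \frac{5}{64}.
General: h(n) = A·(-7)^n - \frac{5 n}{8} + \frac{5}{64}.
Apply h(0) = 2: A + \frac{5}{64} = 2 ⇒ A = \frac{123}{64}.
So h(n) = \frac{123 \left(-7\right)^{n}}{64} - \frac{5 n}{8} + \frac{5}{64}.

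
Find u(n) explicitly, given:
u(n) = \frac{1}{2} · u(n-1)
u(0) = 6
Pure geometric recurrence with ratio \frac{1}{2}.
By induction u(n) = u(0) · (\frac{1}{2})^n = 6 \cdot 2^{- n}.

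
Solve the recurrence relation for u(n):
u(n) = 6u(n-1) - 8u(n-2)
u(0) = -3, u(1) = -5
Characteristic equation: x² - 6x + 8 = 0, which factors as (x - (2))(x - (4)) = 0.
Roots r₁ = 2, r₂ = 4 (distinct).
General solution: u(n) = A·(2)^n + B·(4)^n.
From u(0) = -3: A + B = -3.
From u(1) = -5: 2A + 4B = -5.
Solving: A = - \frac{7}{2}, B = \frac{1}{2}.
So u(n) = - \frac{7 \cdot 2^{n}}{2} + \frac{4^{n}}{2}.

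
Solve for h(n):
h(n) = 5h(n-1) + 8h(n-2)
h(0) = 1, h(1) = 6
Characteristic equation: x² - 5x - 8 = 0.
Discriminant Δ = (5)² + 4·(8) = 57.
Roots r₁,₂ = (5 ± √57)/2, so r₁ = \frac{5}{2} + \frac{\sqrt{57}}{2}, r₂ = \frac{5}{2} - \frac{\sqrt{57}}{2}.
General solution: h(n) = A·r₁^n + B·r₂^n.
From the initial conditions, A + B = 1 and r₁A + r₂B = 6.
Since r₁ - r₂ = √57: A = (6 - (1)r₂)/√57 = \frac{7 \sqrt{57}}{114} + \frac{1}{2}, and B = 1 - A = \frac{1}{2} - \frac{7 \sqrt{57}}{114}.
So h(n) = \left(\frac{7 \sqrt{57}}{114} + \frac{1}{2}\right)\left(\frac{5}{2} + \frac{\sqrt{57}}{2}\right)^n + \left(\frac{1}{2} - \frac{7 \sqrt{57}}{114}\right)\left(\frac{5}{2} - \frac{\sqrt{57}}{2}\right)^n.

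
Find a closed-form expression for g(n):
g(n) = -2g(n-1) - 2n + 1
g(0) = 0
First-order linear with linear forcing.
Homogeneous solution: g_h(n) = A·(-2)^n.
Try particular g_p(n) = pn + q. Substituting:
  pn + q = -2(p(n-1) + q) - 2n + 1.
Matching the n-coefficient: p = -2p - 2 ⇒ p = - \frac{2}{3}.
Matching constants: q = 2p - 2q + 1 ⇒ q = - \frac{1}{9}.
General: g(n) = A·(-2)^n - \frac{2 n}{3} - \frac{1}{9}.
Apply g(0) = 0: A - \frac{1}{9} = 0 ⇒ A = \frac{1}{9}.
So g(n) = \frac{\left(-2\right)^{n}}{9} - \frac{2 n}{3} - \frac{1}{9}.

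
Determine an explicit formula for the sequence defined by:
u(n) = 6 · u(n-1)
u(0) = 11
Pure geometric recurrence with ratio 6.
By induction u(n) = u(0) · (6)^n = 11 \cdot 6^{n}.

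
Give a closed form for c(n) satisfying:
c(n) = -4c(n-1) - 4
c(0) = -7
First-order linear non-homogeneous.
Homogeneous solution: c_h(n) = A·(-4)^n.
Try constant particular solution c_p = K: K = -4K - 4 ⇒ K = - \frac{4}{5}.
General: c(n) = A·(-4)^n - \frac{4}{5}.
Apply c(0) = -7: A - \frac{4}{5} = -7 ⇒ A = - \frac{31}{5}.
So c(n) = - \frac{31 \left(-4\right)^{n}}{5} - \frac{4}{5}.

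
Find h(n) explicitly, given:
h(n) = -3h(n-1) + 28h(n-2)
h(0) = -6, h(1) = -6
Characteristic equation: x² + 3x - 28 = 0, which factors as (x - (-7))(x - (4)) = 0.
Roots r₁ = -7, r₂ = 4 (distinct).
General solution: h(n) = A·(-7)^n + B·(4)^n.
From h(0) = -6: A + B = -6.
From h(1) = -6: -7A + 4B = -6.
Solving: A = - \frac{18}{11}, B = - \frac{48}{11}.
So h(n) = - \frac{18 \left(-7\right)^{n}}{11} - \frac{48 \cdot 4^{n}}{11}.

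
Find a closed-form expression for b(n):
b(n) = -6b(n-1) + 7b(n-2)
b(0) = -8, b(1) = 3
Characteristic equation: x² + 6x - 7 = 0, which factors as (x - (1))(x - (-7)) = 0.
Roots r₁ = 1, r₂ = -7 (distinct).
General solution: b(n) = A·(1)^n + B·(-7)^n.
From b(0) = -8: A + B = -8.
From b(1) = 3: A - 7B = 3.
Solving: A = - \frac{53}{8}, B = - \frac{11}{8}.
So b(n) = - \frac{11 \left(-7\right)^{n}}{8} - \frac{53}{8}.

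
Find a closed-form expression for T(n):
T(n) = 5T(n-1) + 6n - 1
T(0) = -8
First-order linear with linear forcing.
Homogeneous solution: T_h(n) = A·(5)^n.
Try particular T_p(n) = pn + q. Substituting:
  pn + q = 5(p(n-1) + q) + 6n - 1.
Matching the n-coefficient: p = 5p + 6 ⇒ p = - \frac{3}{2}.
Matching constants: q = -5p + 5q - 1 ⇒ q = - \frac{13}{8}.
General: T(n) = A·(5)^n - \frac{3 n}{2} - \frac{13}{8}.
Apply T(0) = -8: A - \frac{13}{8} = -8 ⇒ A = - \frac{51}{8}.
So T(n) = - \frac{51 \cdot 5^{n}}{8} - \frac{3 n}{2} - \frac{13}{8}.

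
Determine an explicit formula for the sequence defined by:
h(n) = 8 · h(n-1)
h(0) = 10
Pure geometric recurrence with ratio 8.
By induction h(n) = h(0) · (8)^n = 10 \cdot 8^{n}.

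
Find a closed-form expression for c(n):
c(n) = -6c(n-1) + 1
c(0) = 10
First-order linear non-homogeneous.
Homogeneous solution: c_h(n) = A·(-6)^n.
Try constant particular solution c_p = K: K = -6K + 1 ⇒ K = \frac{1}{7}.
General: c(n) = A·(-6)^n + \frac{1}{7}.
Apply c(0) = 10: A + \frac{1}{7} = 10 ⇒ A = \frac{69}{7}.
So c(n) = \frac{69 \left(-6\right)^{n}}{7} + \frac{1}{7}.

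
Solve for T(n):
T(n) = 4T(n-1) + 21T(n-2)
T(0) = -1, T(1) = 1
Characteristic equation: x² - 4x - 21 = 0, which factors as (x - (-3))(x - (7)) = 0.
Roots r₁ = -3, r₂ = 7 (distinct).
General solution: T(n) = A·(-3)^n + B·(7)^n.
From T(0) = -1: A + B = -1.
From T(1) = 1: -3A + 7B = 1.
Solving: A = - \frac{4}{5}, B = - \frac{1}{5}.
So T(n) = - \frac{4 \left(-3\right)^{n}}{5} - \frac{7^{n}}{5}.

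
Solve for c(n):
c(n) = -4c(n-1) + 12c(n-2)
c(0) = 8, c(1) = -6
Characteristic equation: x² + 4x - 12 = 0, which factors as (x - (-6))(x - (2)) = 0.
Roots r₁ = -6, r₂ = 2 (distinct).
General solution: c(n) = A·(-6)^n + B·(2)^n.
From c(0) = 8: A + B = 8.
From c(1) = -6: -6A + 2B = -6.
Solving: A = \frac{11}{4}, B = \frac{21}{4}.
So c(n) = \frac{11 \left(-6\right)^{n}}{4} + \frac{21 \cdot 2^{n}}{4}.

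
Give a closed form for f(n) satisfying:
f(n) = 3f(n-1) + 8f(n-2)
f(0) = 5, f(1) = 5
Characteristic equation: x² - 3x - 8 = 0.
Discriminant Δ = (3)² + 4·(8) = 41.
Roots r₁,₂ = (3 ± √41)/2, so r₁ = \frac{3}{2} + \frac{\sqrt{41}}{2}, r₂ = \frac{3}{2} - \frac{\sqrt{41}}{2}.
General solution: f(n) = A·r₁^n + B·r₂^n.
From the initial conditions, A + B = 5 and r₁A + r₂B = 5.
Since r₁ - r₂ = √41: A = (5 - (5)r₂)/√41 = \frac{5}{2} - \frac{5 \sqrt{41}}{82}, and B = 5 - A = \frac{5 \sqrt{41}}{82} + \frac{5}{2}.
So f(n) = \left(\frac{5}{2} - \frac{5 \sqrt{41}}{82}\right)\left(\frac{3}{2} + \frac{\sqrt{41}}{2}\right)^n + \left(\frac{5 \sqrt{41}}{82} + \frac{5}{2}\right)\left(\frac{3}{2} - \frac{\sqrt{41}}{2}\right)^n.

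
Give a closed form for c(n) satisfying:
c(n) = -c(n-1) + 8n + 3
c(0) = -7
First-order linear with linear forcing.
Homogeneous solution: c_h(n) = A·(-1)^n.
Try particular c_p(n) = pn + q. Substituting:
  pn + q = -(p(n-1) + q) + 8n + 3.
Matching the n-coefficient: p = -p + 8 ⇒ p = 4.
Matching constants: q = p - q + 3 ⇒ q = \frac{7}{2}.
General: c(n) = A·(-1)^n + 4 n + \frac{7}{2}.
Apply c(0) = -7: A + \frac{7}{2} = -7 ⇒ A = - \frac{21}{2}.
So c(n) = - \frac{21 \left(-1\right)^{n}}{2} + 4 n + \frac{7}{2}.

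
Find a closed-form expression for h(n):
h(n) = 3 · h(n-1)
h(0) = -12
Pure geometric recurrence with ratio 3.
By induction h(n) = h(0) · (3)^n = - 12 \cdot 3^{n}.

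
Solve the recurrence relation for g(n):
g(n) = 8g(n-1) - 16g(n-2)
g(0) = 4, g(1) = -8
Characteristic equation: x² - 8x + 16 = 0, which is (x - (4))².
Repeated root r = 4.
General solution: g(n) = (A + Bn)·(4)^n.
From g(0) = 4: A = 4.
From g(1) = -8: (A + B)·(4) = -8 ⇒ B = -6.
So g(n) = \left(4 - 6 n\right) \cdot (4)^n.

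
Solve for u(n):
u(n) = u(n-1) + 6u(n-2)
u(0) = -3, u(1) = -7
Characteristic equation: x² - x - 6 = 0, which factors as (x - (3))(x - (-2)) = 0.
Roots r₁ = 3, r₂ = -2 (distinct).
General solution: u(n) = A·(3)^n + B·(-2)^n.
From u(0) = -3: A + B = -3.
From u(1) = -7: 3A - 2B = -7.
Solving: A = - \frac{13}{5}, B = - \frac{2}{5}.
So u(n) = - \frac{2 \left(-2\right)^{n}}{5} - \frac{13 \cdot 3^{n}}{5}.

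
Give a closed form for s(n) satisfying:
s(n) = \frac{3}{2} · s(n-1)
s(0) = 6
Pure geometric recurrence with ratio \frac{3}{2}.
By induction s(n) = s(0) · (\frac{3}{2})^n = 6 \left(\frac{3}{2}\right)^{n}.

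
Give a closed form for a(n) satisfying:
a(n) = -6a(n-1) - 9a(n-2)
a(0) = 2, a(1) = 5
Characteristic equation: x² + 6x + 9 = 0, which is (x - (-3))².
Repeated root r = -3.
General solution: a(n) = (A + Bn)·(-3)^n.
From a(0) = 2: A = 2.
From a(1) = 5: (A + B)·(-3) = 5 ⇒ B = - \frac{11}{3}.
So a(n) = \left(2 - \frac{11 n}{3}\right) \cdot (-3)^n.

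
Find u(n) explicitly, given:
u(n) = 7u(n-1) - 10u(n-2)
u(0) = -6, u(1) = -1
Characteristic equation: x² - 7x + 10 = 0, which factors as (x - (2))(x - (5)) = 0.
Roots r₁ = 2, r₂ = 5 (distinct).
General solution: u(n) = A·(2)^n + B·(5)^n.
From u(0) = -6: A + B = -6.
From u(1) = -1: 2A + 5B = -1.
Solving: A = - \frac{29}{3}, B = \frac{11}{3}.
So u(n) = - \frac{29 \cdot 2^{n}}{3} + \frac{11 \cdot 5^{n}}{3}.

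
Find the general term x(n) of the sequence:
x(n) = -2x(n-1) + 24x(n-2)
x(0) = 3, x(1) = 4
Characteristic equation: x² + 2x - 24 = 0, which factors as (x - (-6))(x - (4)) = 0.
Roots r₁ = -6, r₂ = 4 (distinct).
General solution: x(n) = A·(-6)^n + B·(4)^n.
From x(0) = 3: A + B = 3.
From x(1) = 4: -6A + 4B = 4.
Solving: A = \frac{4}{5}, B = \frac{11}{5}.
So x(n) = \frac{4 \left(-6\right)^{n}}{5} + \frac{11 \cdot 4^{n}}{5}.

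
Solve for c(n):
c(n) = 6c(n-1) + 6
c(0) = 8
First-order linear non-homogeneous.
Homogeneous solution: c_h(n) = A·(6)^n.
Try constant particular solution c_p = K: K = 6K + 6 ⇒ K = - \frac{6}{5}.
General: c(n) = A·(6)^n - \frac{6}{5}.
Apply c(0) = 8: A - \frac{6}{5} = 8 ⇒ A = \frac{46}{5}.
So c(n) = \frac{46 \cdot 6^{n}}{5} - \frac{6}{5}.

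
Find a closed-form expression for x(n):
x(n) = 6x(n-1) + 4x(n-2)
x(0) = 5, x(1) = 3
Characteristic equation: x² - 6x - 4 = 0.
Discriminant Δ = (6)² + 4·(4) = 52.
Roots r₁,₂ = (6 ± √52)/2, so r₁ = 3 + \sqrt{13}, r₂ = 3 - \sqrt{13}.
General solution: x(n) = A·r₁^n + B·r₂^n.
From the initial conditions, A + B = 5 and r₁A + r₂B = 3.
Since r₁ - r₂ = √52: A = (3 - (5)r₂)/√52 = \frac{5}{2} - \frac{6 \sqrt{13}}{13}, and B = 5 - A = \frac{6 \sqrt{13}}{13} + \frac{5}{2}.
So x(n) = \left(\frac{5}{2} - \frac{6 \sqrt{13}}{13}\right)\left(3 + \sqrt{13}\right)^n + \left(\frac{6 \sqrt{13}}{13} + \frac{5}{2}\right)\left(3 - \sqrt{13}\right)^n.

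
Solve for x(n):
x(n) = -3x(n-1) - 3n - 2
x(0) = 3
First-order linear with linear forcing.
Homogeneous solution: x_h(n) = A·(-3)^n.
Try particular x_p(n) = pn + q. Substituting:
  pn + q = -3(p(n-1) + q) - 3n - 2.
Matching the n-coefficient: p = -3p - 3 ⇒ p = - \frac{3}{4}.
Matching constants: q = 3p - 3q - 2 ⇒ q = - \frac{17}{16}.
General: x(n) = A·(-3)^n - \frac{3 n}{4} - \frac{17}{16}.
Apply x(0) = 3: A - \frac{17}{16} = 3 ⇒ A = \frac{65}{16}.
So x(n) = \frac{65 \left(-3\right)^{n}}{16} - \frac{3 n}{4} - \frac{17}{16}.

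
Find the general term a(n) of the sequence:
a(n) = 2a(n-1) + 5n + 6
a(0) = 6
First-order linear with linear forcing.
Homogeneous solution: a_h(n) = A·(2)^n.
Try particular a_p(n) = pn + q. Substituting:
  pn + q = 2(p(n-1) + q) + 5n + 6.
Matching the n-coefficient: p = 2p + 5 ⇒ p = -5.
Matching constants: q = -2p + 2q + 6 ⇒ q = -16.
General: a(n) = A·(2)^n - 5 n - 16.
Apply a(0) = 6: A - 16 = 6 ⇒ A = 22.
So a(n) = 22 \cdot 2^{n} - 5 n - 16.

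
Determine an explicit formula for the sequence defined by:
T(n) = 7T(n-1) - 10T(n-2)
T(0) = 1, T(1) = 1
Characteristic equation: x² - 7x + 10 = 0, which factors as (x - (5))(x - (2)) = 0.
Roots r₁ = 5, r₂ = 2 (distinct).
General solution: T(n) = A·(5)^n + B·(2)^n.
From T(0) = 1: A + B = 1.
From T(1) = 1: 5A + 2B = 1.
Solving: A = - \frac{1}{3}, B = \frac{4}{3}.
So T(n) = \frac{4 \cdot 2^{n}}{3} - \frac{5^{n}}{3}.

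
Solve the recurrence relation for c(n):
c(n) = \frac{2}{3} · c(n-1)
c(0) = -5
Pure geometric recurrence with ratio \frac{2}{3}.
By induction c(n) = c(0) · (\frac{2}{3})^n = - 5 \left(\frac{2}{3}\right)^{n}.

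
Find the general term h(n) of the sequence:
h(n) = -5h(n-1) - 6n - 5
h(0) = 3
First-order linear with linear forcing.
Homogeneous solution: h_h(n) = A·(-5)^n.
Try particular h_p(n) = pn + q. Substituting:
  pn + q = -5(p(n-1) + q) - 6n - 5.
Matching the n-coefficient: p = -5p - 6 ⇒ p = -1.
Matching constants: q = 5p - 5q - 5 ⇒ q = - \frac{5}{3}.
General: h(n) = A·(-5)^n - n - \frac{5}{3}.
Apply h(0) = 3: A - \frac{5}{3} = 3 ⇒ A = \frac{14}{3}.
So h(n) = \frac{14 \left(-5\right)^{n}}{3} - n - \frac{5}{3}.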